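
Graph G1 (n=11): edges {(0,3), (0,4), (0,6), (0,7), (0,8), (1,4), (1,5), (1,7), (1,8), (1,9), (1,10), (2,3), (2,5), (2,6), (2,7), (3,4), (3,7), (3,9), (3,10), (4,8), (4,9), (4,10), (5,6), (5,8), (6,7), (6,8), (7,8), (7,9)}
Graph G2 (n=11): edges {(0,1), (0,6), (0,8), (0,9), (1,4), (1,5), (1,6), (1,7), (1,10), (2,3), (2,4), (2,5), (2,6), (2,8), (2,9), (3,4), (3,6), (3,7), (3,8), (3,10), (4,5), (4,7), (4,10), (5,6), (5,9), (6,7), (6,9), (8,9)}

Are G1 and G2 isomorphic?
Yes, isomorphic

The graphs are isomorphic.
One valid mapping φ: V(G1) → V(G2): 0→5, 1→3, 2→0, 3→1, 4→4, 5→8, 6→9, 7→6, 8→2, 9→7, 10→10

Verify φ preserves adjacency — for each edge of G1, its image is an edge of G2:
  (0,3) → (φ(0),φ(3)) = (1,5) ∈ E(G2) ✓
  (0,4) → (φ(0),φ(4)) = (4,5) ∈ E(G2) ✓
  (0,6) → (φ(0),φ(6)) = (5,9) ∈ E(G2) ✓
  (0,7) → (φ(0),φ(7)) = (5,6) ∈ E(G2) ✓
  (0,8) → (φ(0),φ(8)) = (2,5) ∈ E(G2) ✓
  (1,4) → (φ(1),φ(4)) = (3,4) ∈ E(G2) ✓
  (1,5) → (φ(1),φ(5)) = (3,8) ∈ E(G2) ✓
  (1,7) → (φ(1),φ(7)) = (3,6) ∈ E(G2) ✓
  (1,8) → (φ(1),φ(8)) = (2,3) ∈ E(G2) ✓
  (1,9) → (φ(1),φ(9)) = (3,7) ∈ E(G2) ✓
  (1,10) → (φ(1),φ(10)) = (3,10) ∈ E(G2) ✓
  (2,3) → (φ(2),φ(3)) = (0,1) ∈ E(G2) ✓
  (2,5) → (φ(2),φ(5)) = (0,8) ∈ E(G2) ✓
  (2,6) → (φ(2),φ(6)) = (0,9) ∈ E(G2) ✓
  (2,7) → (φ(2),φ(7)) = (0,6) ∈ E(G2) ✓
  (3,4) → (φ(3),φ(4)) = (1,4) ∈ E(G2) ✓
  (3,7) → (φ(3),φ(7)) = (1,6) ∈ E(G2) ✓
  (3,9) → (φ(3),φ(9)) = (1,7) ∈ E(G2) ✓
  (3,10) → (φ(3),φ(10)) = (1,10) ∈ E(G2) ✓
  (4,8) → (φ(4),φ(8)) = (2,4) ∈ E(G2) ✓
  (4,9) → (φ(4),φ(9)) = (4,7) ∈ E(G2) ✓
  (4,10) → (φ(4),φ(10)) = (4,10) ∈ E(G2) ✓
  (5,6) → (φ(5),φ(6)) = (8,9) ∈ E(G2) ✓
  (5,8) → (φ(5),φ(8)) = (2,8) ∈ E(G2) ✓
  (6,7) → (φ(6),φ(7)) = (6,9) ∈ E(G2) ✓
  (6,8) → (φ(6),φ(8)) = (2,9) ∈ E(G2) ✓
  (7,8) → (φ(7),φ(8)) = (2,6) ∈ E(G2) ✓
  (7,9) → (φ(7),φ(9)) = (6,7) ∈ E(G2) ✓
All 28 edges of G1 map to edges of G2, and |E(G1)| = |E(G2)| = 28, so φ is a bijection on edges as well as vertices. Hence G1 ≅ G2.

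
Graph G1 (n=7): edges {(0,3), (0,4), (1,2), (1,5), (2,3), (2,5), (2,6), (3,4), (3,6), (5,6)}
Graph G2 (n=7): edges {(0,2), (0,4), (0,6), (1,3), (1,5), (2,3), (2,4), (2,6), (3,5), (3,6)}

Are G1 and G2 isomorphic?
Yes, isomorphic

The graphs are isomorphic.
One valid mapping φ: V(G1) → V(G2): 0→1, 1→4, 2→2, 3→3, 4→5, 5→0, 6→6

Verify φ preserves adjacency — for each edge of G1, its image is an edge of G2:
  (0,3) → (φ(0),φ(3)) = (1,3) ∈ E(G2) ✓
  (0,4) → (φ(0),φ(4)) = (1,5) ∈ E(G2) ✓
  (1,2) → (φ(1),φ(2)) = (2,4) ∈ E(G2) ✓
  (1,5) → (φ(1),φ(5)) = (0,4) ∈ E(G2) ✓
  (2,3) → (φ(2),φ(3)) = (2,3) ∈ E(G2) ✓
  (2,5) → (φ(2),φ(5)) = (0,2) ∈ E(G2) ✓
  (2,6) → (φ(2),φ(6)) = (2,6) ∈ E(G2) ✓
  (3,4) → (φ(3),φ(4)) = (3,5) ∈ E(G2) ✓
  (3,6) → (φ(3),φ(6)) = (3,6) ∈ E(G2) ✓
  (5,6) → (φ(5),φ(6)) = (0,6) ∈ E(G2) ✓
All 10 edges of G1 map to edges of G2, and |E(G1)| = |E(G2)| = 10, so φ is a bijection on edges as well as vertices. Hence G1 ≅ G2.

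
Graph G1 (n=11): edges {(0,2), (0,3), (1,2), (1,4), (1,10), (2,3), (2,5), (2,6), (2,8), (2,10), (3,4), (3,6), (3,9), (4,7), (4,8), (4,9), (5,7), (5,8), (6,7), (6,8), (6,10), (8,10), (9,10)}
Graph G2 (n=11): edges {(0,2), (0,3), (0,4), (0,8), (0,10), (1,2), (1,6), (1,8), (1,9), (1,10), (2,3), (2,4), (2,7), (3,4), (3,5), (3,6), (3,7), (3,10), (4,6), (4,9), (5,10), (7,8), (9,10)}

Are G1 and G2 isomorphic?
Yes, isomorphic

The graphs are isomorphic.
One valid mapping φ: V(G1) → V(G2): 0→5, 1→6, 2→3, 3→10, 4→1, 5→7, 6→0, 7→8, 8→2, 9→9, 10→4

Verify φ preserves adjacency — for each edge of G1, its image is an edge of G2:
  (0,2) → (φ(0),φ(2)) = (3,5) ∈ E(G2) ✓
  (0,3) → (φ(0),φ(3)) = (5,10) ∈ E(G2) ✓
  (1,2) → (φ(1),φ(2)) = (3,6) ∈ E(G2) ✓
  (1,4) → (φ(1),φ(4)) = (1,6) ∈ E(G2) ✓
  (1,10) → (φ(1),φ(10)) = (4,6) ∈ E(G2) ✓
  (2,3) → (φ(2),φ(3)) = (3,10) ∈ E(G2) ✓
  (2,5) → (φ(2),φ(5)) = (3,7) ∈ E(G2) ✓
  (2,6) → (φ(2),φ(6)) = (0,3) ∈ E(G2) ✓
  (2,8) → (φ(2),φ(8)) = (2,3) ∈ E(G2) ✓
  (2,10) → (φ(2),φ(10)) = (3,4) ∈ E(G2) ✓
  (3,4) → (φ(3),φ(4)) = (1,10) ∈ E(G2) ✓
  (3,6) → (φ(3),φ(6)) = (0,10) ∈ E(G2) ✓
  (3,9) → (φ(3),φ(9)) = (9,10) ∈ E(G2) ✓
  (4,7) → (φ(4),φ(7)) = (1,8) ∈ E(G2) ✓
  (4,8) → (φ(4),φ(8)) = (1,2) ∈ E(G2) ✓
  (4,9) → (φ(4),φ(9)) = (1,9) ∈ E(G2) ✓
  (5,7) → (φ(5),φ(7)) = (7,8) ∈ E(G2) ✓
  (5,8) → (φ(5),φ(8)) = (2,7) ∈ E(G2) ✓
  (6,7) → (φ(6),φ(7)) = (0,8) ∈ E(G2) ✓
  (6,8) → (φ(6),φ(8)) = (0,2) ∈ E(G2) ✓
  (6,10) → (φ(6),φ(10)) = (0,4) ∈ E(G2) ✓
  (8,10) → (φ(8),φ(10)) = (2,4) ∈ E(G2) ✓
  (9,10) → (φ(9),φ(10)) = (4,9) ∈ E(G2) ✓
All 23 edges of G1 map to edges of G2, and |E(G1)| = |E(G2)| = 23, so φ is a bijection on edges as well as vertices. Hence G1 ≅ G2.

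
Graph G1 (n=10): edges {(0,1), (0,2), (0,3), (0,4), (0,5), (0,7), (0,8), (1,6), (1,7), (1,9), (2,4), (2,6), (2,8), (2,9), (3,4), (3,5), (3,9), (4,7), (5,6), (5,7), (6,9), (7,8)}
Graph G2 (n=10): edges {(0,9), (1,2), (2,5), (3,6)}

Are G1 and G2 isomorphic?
No, not isomorphic

The graphs are NOT isomorphic.

Connected components of G1: 1 component(s) with vertex sets [[0, 1, 2, 3, 4, 5, 6, 7, 8, 9]], sizes [10].
Connected components of G2: 6 component(s) with vertex sets [[4], [7], [8], [0, 9], [3, 6], [1, 2, 5]], sizes [1, 1, 1, 2, 2, 3].
The number of connected components (and the multiset of component sizes) is an isomorphism invariant — an isomorphism maps each component of G1 bijectively onto a component of G2. Since G1 has 1 component(s) and G2 has 6, they cannot be isomorphic.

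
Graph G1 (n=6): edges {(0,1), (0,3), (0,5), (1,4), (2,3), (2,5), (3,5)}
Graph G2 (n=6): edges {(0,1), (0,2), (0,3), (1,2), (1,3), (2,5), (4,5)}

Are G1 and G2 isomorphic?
Yes, isomorphic

The graphs are isomorphic.
One valid mapping φ: V(G1) → V(G2): 0→2, 1→5, 2→3, 3→0, 4→4, 5→1

Verify φ preserves adjacency — for each edge of G1, its image is an edge of G2:
  (0,1) → (φ(0),φ(1)) = (2,5) ∈ E(G2) ✓
  (0,3) → (φ(0),φ(3)) = (0,2) ∈ E(G2) ✓
  (0,5) → (φ(0),φ(5)) = (1,2) ∈ E(G2) ✓
  (1,4) → (φ(1),φ(4)) = (4,5) ∈ E(G2) ✓
  (2,3) → (φ(2),φ(3)) = (0,3) ∈ E(G2) ✓
  (2,5) → (φ(2),φ(5)) = (1,3) ∈ E(G2) ✓
  (3,5) → (φ(3),φ(5)) = (0,1) ∈ E(G2) ✓
All 7 edges of G1 map to edges of G2, and |E(G1)| = |E(G2)| = 7, so φ is a bijection on edges as well as vertices. Hence G1 ≅ G2.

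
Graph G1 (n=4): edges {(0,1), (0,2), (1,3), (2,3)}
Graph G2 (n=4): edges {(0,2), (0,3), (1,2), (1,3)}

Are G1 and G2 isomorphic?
Yes, isomorphic

The graphs are isomorphic.
One valid mapping φ: V(G1) → V(G2): 0→3, 1→0, 2→1, 3→2

Verify φ preserves adjacency — for each edge of G1, its image is an edge of G2:
  (0,1) → (φ(0),φ(1)) = (0,3) ∈ E(G2) ✓
  (0,2) → (φ(0),φ(2)) = (1,3) ∈ E(G2) ✓
  (1,3) → (φ(1),φ(3)) = (0,2) ∈ E(G2) ✓
  (2,3) → (φ(2),φ(3)) = (1,2) ∈ E(G2) ✓
All 4 edges of G1 map to edges of G2, and |E(G1)| = |E(G2)| = 4, so φ is a bijection on edges as well as vertices. Hence G1 ≅ G2.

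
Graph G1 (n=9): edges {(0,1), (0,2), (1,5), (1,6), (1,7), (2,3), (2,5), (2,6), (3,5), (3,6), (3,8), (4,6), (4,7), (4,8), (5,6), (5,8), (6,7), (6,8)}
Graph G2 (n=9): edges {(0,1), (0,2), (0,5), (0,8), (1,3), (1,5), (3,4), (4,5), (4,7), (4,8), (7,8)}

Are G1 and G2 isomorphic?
No, not isomorphic

The graphs are NOT isomorphic.

Counting triangles (3-cliques): G1 has 11, G2 has 2.
Triangle count is an isomorphism invariant, so differing triangle counts rule out isomorphism.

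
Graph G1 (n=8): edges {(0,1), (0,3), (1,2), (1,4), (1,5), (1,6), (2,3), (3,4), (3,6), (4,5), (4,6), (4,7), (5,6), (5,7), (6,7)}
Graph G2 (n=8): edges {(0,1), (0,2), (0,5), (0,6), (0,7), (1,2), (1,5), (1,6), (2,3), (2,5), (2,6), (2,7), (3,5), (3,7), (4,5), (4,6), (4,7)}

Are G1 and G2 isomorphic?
No, not isomorphic

The graphs are NOT isomorphic.

Counting triangles (3-cliques): G1 has 8, G2 has 10.
Triangle count is an isomorphism invariant, so differing triangle counts rule out isomorphism.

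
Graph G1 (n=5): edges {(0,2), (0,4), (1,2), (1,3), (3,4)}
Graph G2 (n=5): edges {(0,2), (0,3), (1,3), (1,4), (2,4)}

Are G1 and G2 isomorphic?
Yes, isomorphic

The graphs are isomorphic.
One valid mapping φ: V(G1) → V(G2): 0→2, 1→3, 2→0, 3→1, 4→4

Verify φ preserves adjacency — for each edge of G1, its image is an edge of G2:
  (0,2) → (φ(0),φ(2)) = (0,2) ∈ E(G2) ✓
  (0,4) → (φ(0),φ(4)) = (2,4) ∈ E(G2) ✓
  (1,2) → (φ(1),φ(2)) = (0,3) ∈ E(G2) ✓
  (1,3) → (φ(1),φ(3)) = (1,3) ∈ E(G2) ✓
  (3,4) → (φ(3),φ(4)) = (1,4) ∈ E(G2) ✓
All 5 edges of G1 map to edges of G2, and |E(G1)| = |E(G2)| = 5, so φ is a bijection on edges as well as vertices. Hence G1 ≅ G2.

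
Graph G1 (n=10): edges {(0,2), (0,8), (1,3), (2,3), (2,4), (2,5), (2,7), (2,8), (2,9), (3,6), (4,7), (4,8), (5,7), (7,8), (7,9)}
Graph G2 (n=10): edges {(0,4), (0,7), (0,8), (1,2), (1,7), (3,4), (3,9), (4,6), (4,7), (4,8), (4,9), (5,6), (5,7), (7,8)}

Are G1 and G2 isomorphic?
No, not isomorphic

The graphs are NOT isomorphic.

Degrees in G1: deg(0)=2, deg(1)=1, deg(2)=7, deg(3)=3, deg(4)=3, deg(5)=2, deg(6)=1, deg(7)=5, deg(8)=4, deg(9)=2.
Sorted degree sequence of G1: [7, 5, 4, 3, 3, 2, 2, 2, 1, 1].
Degrees in G2: deg(0)=3, deg(1)=2, deg(2)=1, deg(3)=2, deg(4)=6, deg(5)=2, deg(6)=2, deg(7)=5, deg(8)=3, deg(9)=2.
Sorted degree sequence of G2: [6, 5, 3, 3, 2, 2, 2, 2, 2, 1].
The (sorted) degree sequence is an isomorphism invariant, so since G1 and G2 have different degree sequences they cannot be isomorphic.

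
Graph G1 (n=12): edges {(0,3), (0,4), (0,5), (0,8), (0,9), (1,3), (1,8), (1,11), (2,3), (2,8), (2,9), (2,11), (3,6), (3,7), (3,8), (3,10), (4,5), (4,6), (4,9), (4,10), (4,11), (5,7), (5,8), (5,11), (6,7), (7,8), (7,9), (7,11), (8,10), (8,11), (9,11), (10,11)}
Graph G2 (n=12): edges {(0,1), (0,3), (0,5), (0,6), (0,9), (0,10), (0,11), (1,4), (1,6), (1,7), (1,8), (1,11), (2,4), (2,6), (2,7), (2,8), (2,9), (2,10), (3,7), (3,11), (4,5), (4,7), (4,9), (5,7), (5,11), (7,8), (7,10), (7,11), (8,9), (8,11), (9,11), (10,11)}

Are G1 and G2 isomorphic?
Yes, isomorphic

The graphs are isomorphic.
One valid mapping φ: V(G1) → V(G2): 0→9, 1→3, 2→5, 3→0, 4→2, 5→8, 6→6, 7→1, 8→11, 9→4, 10→10, 11→7

Verify φ preserves adjacency — for each edge of G1, its image is an edge of G2:
  (0,3) → (φ(0),φ(3)) = (0,9) ∈ E(G2) ✓
  (0,4) → (φ(0),φ(4)) = (2,9) ∈ E(G2) ✓
  (0,5) → (φ(0),φ(5)) = (8,9) ∈ E(G2) ✓
  (0,8) → (φ(0),φ(8)) = (9,11) ∈ E(G2) ✓
  (0,9) → (φ(0),φ(9)) = (4,9) ∈ E(G2) ✓
  (1,3) → (φ(1),φ(3)) = (0,3) ∈ E(G2) ✓
  (1,8) → (φ(1),φ(8)) = (3,11) ∈ E(G2) ✓
  (1,11) → (φ(1),φ(11)) = (3,7) ∈ E(G2) ✓
  (2,3) → (φ(2),φ(3)) = (0,5) ∈ E(G2) ✓
  (2,8) → (φ(2),φ(8)) = (5,11) ∈ E(G2) ✓
  (2,9) → (φ(2),φ(9)) = (4,5) ∈ E(G2) ✓
  (2,11) → (φ(2),φ(11)) = (5,7) ∈ E(G2) ✓
  (3,6) → (φ(3),φ(6)) = (0,6) ∈ E(G2) ✓
  (3,7) → (φ(3),φ(7)) = (0,1) ∈ E(G2) ✓
  (3,8) → (φ(3),φ(8)) = (0,11) ∈ E(G2) ✓
  (3,10) → (φ(3),φ(10)) = (0,10) ∈ E(G2) ✓
  (4,5) → (φ(4),φ(5)) = (2,8) ∈ E(G2) ✓
  (4,6) → (φ(4),φ(6)) = (2,6) ∈ E(G2) ✓
  (4,9) → (φ(4),φ(9)) = (2,4) ∈ E(G2) ✓
  (4,10) → (φ(4),φ(10)) = (2,10) ∈ E(G2) ✓
  (4,11) → (φ(4),φ(11)) = (2,7) ∈ E(G2) ✓
  (5,7) → (φ(5),φ(7)) = (1,8) ∈ E(G2) ✓
  (5,8) → (φ(5),φ(8)) = (8,11) ∈ E(G2) ✓
  (5,11) → (φ(5),φ(11)) = (7,8) ∈ E(G2) ✓
  (6,7) → (φ(6),φ(7)) = (1,6) ∈ E(G2) ✓
  (7,8) → (φ(7),φ(8)) = (1,11) ∈ E(G2) ✓
  (7,9) → (φ(7),φ(9)) = (1,4) ∈ E(G2) ✓
  (7,11) → (φ(7),φ(11)) = (1,7) ∈ E(G2) ✓
  (8,10) → (φ(8),φ(10)) = (10,11) ∈ E(G2) ✓
  (8,11) → (φ(8),φ(11)) = (7,11) ∈ E(G2) ✓
  (9,11) → (φ(9),φ(11)) = (4,7) ∈ E(G2) ✓
  (10,11) → (φ(10),φ(11)) = (7,10) ∈ E(G2) ✓
All 32 edges of G1 map to edges of G2, and |E(G1)| = |E(G2)| = 32, so φ is a bijection on edges as well as vertices. Hence G1 ≅ G2.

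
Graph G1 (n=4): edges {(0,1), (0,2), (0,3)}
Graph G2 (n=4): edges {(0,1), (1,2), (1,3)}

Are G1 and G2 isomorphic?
Yes, isomorphic

The graphs are isomorphic.
One valid mapping φ: V(G1) → V(G2): 0→1, 1→0, 2→3, 3→2

Verify φ preserves adjacency — for each edge of G1, its image is an edge of G2:
  (0,1) → (φ(0),φ(1)) = (0,1) ∈ E(G2) ✓
  (0,2) → (φ(0),φ(2)) = (1,3) ∈ E(G2) ✓
  (0,3) → (φ(0),φ(3)) = (1,2) ∈ E(G2) ✓
All 3 edges of G1 map to edges of G2, and |E(G1)| = |E(G2)| = 3, so φ is a bijection on edges as well as vertices. Hence G1 ≅ G2.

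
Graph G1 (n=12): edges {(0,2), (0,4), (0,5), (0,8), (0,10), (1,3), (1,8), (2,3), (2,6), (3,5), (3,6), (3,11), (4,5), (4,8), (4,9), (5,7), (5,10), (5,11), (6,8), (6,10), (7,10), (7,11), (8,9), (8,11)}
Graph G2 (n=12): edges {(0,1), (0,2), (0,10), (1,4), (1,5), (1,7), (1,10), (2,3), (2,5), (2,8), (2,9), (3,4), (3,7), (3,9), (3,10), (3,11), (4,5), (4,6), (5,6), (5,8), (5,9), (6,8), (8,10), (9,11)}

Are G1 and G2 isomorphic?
Yes, isomorphic

The graphs are isomorphic.
One valid mapping φ: V(G1) → V(G2): 0→2, 1→7, 2→0, 3→1, 4→9, 5→5, 6→10, 7→6, 8→3, 9→11, 10→8, 11→4

Verify φ preserves adjacency — for each edge of G1, its image is an edge of G2:
  (0,2) → (φ(0),φ(2)) = (0,2) ∈ E(G2) ✓
  (0,4) → (φ(0),φ(4)) = (2,9) ∈ E(G2) ✓
  (0,5) → (φ(0),φ(5)) = (2,5) ∈ E(G2) ✓
  (0,8) → (φ(0),φ(8)) = (2,3) ∈ E(G2) ✓
  (0,10) → (φ(0),φ(10)) = (2,8) ∈ E(G2) ✓
  (1,3) → (φ(1),φ(3)) = (1,7) ∈ E(G2) ✓
  (1,8) → (φ(1),φ(8)) = (3,7) ∈ E(G2) ✓
  (2,3) → (φ(2),φ(3)) = (0,1) ∈ E(G2) ✓
  (2,6) → (φ(2),φ(6)) = (0,10) ∈ E(G2) ✓
  (3,5) → (φ(3),φ(5)) = (1,5) ∈ E(G2) ✓
  (3,6) → (φ(3),φ(6)) = (1,10) ∈ E(G2) ✓
  (3,11) → (φ(3),φ(11)) = (1,4) ∈ E(G2) ✓
  (4,5) → (φ(4),φ(5)) = (5,9) ∈ E(G2) ✓
  (4,8) → (φ(4),φ(8)) = (3,9) ∈ E(G2) ✓
  (4,9) → (φ(4),φ(9)) = (9,11) ∈ E(G2) ✓
  (5,7) → (φ(5),φ(7)) = (5,6) ∈ E(G2) ✓
  (5,10) → (φ(5),φ(10)) = (5,8) ∈ E(G2) ✓
  (5,11) → (φ(5),φ(11)) = (4,5) ∈ E(G2) ✓
  (6,8) → (φ(6),φ(8)) = (3,10) ∈ E(G2) ✓
  (6,10) → (φ(6),φ(10)) = (8,10) ∈ E(G2) ✓
  (7,10) → (φ(7),φ(10)) = (6,8) ∈ E(G2) ✓
  (7,11) → (φ(7),φ(11)) = (4,6) ∈ E(G2) ✓
  (8,9) → (φ(8),φ(9)) = (3,11) ∈ E(G2) ✓
  (8,11) → (φ(8),φ(11)) = (3,4) ∈ E(G2) ✓
All 24 edges of G1 map to edges of G2, and |E(G1)| = |E(G2)| = 24, so φ is a bijection on edges as well as vertices. Hence G1 ≅ G2.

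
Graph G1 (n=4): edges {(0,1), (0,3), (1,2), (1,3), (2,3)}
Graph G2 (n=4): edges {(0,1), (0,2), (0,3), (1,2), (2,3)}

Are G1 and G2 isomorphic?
Yes, isomorphic

The graphs are isomorphic.
One valid mapping φ: V(G1) → V(G2): 0→3, 1→0, 2→1, 3→2

Verify φ preserves adjacency — for each edge of G1, its image is an edge of G2:
  (0,1) → (φ(0),φ(1)) = (0,3) ∈ E(G2) ✓
  (0,3) → (φ(0),φ(3)) = (2,3) ∈ E(G2) ✓
  (1,2) → (φ(1),φ(2)) = (0,1) ∈ E(G2) ✓
  (1,3) → (φ(1),φ(3)) = (0,2) ∈ E(G2) ✓
  (2,3) → (φ(2),φ(3)) = (1,2) ∈ E(G2) ✓
All 5 edges of G1 map to edges of G2, and |E(G1)| = |E(G2)| = 5, so φ is a bijection on edges as well as vertices. Hence G1 ≅ G2.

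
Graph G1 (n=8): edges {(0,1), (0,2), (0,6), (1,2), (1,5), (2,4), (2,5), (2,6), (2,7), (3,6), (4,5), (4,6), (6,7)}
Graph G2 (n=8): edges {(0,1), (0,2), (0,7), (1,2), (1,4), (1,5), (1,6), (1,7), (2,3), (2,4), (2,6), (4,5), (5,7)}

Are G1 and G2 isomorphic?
Yes, isomorphic

The graphs are isomorphic.
One valid mapping φ: V(G1) → V(G2): 0→4, 1→5, 2→1, 3→3, 4→0, 5→7, 6→2, 7→6

Verify φ preserves adjacency — for each edge of G1, its image is an edge of G2:
  (0,1) → (φ(0),φ(1)) = (4,5) ∈ E(G2) ✓
  (0,2) → (φ(0),φ(2)) = (1,4) ∈ E(G2) ✓
  (0,6) → (φ(0),φ(6)) = (2,4) ∈ E(G2) ✓
  (1,2) → (φ(1),φ(2)) = (1,5) ∈ E(G2) ✓
  (1,5) → (φ(1),φ(5)) = (5,7) ∈ E(G2) ✓
  (2,4) → (φ(2),φ(4)) = (0,1) ∈ E(G2) ✓
  (2,5) → (φ(2),φ(5)) = (1,7) ∈ E(G2) ✓
  (2,6) → (φ(2),φ(6)) = (1,2) ∈ E(G2) ✓
  (2,7) → (φ(2),φ(7)) = (1,6) ∈ E(G2) ✓
  (3,6) → (φ(3),φ(6)) = (2,3) ∈ E(G2) ✓
  (4,5) → (φ(4),φ(5)) = (0,7) ∈ E(G2) ✓
  (4,6) → (φ(4),φ(6)) = (0,2) ∈ E(G2) ✓
  (6,7) → (φ(6),φ(7)) = (2,6) ∈ E(G2) ✓
All 13 edges of G1 map to edges of G2, and |E(G1)| = |E(G2)| = 13, so φ is a bijection on edges as well as vertices. Hence G1 ≅ G2.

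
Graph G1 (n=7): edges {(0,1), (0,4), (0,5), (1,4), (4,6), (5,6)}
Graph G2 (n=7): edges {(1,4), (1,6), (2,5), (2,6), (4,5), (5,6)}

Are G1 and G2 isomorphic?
Yes, isomorphic

The graphs are isomorphic.
One valid mapping φ: V(G1) → V(G2): 0→6, 1→2, 2→0, 3→3, 4→5, 5→1, 6→4

Verify φ preserves adjacency — for each edge of G1, its image is an edge of G2:
  (0,1) → (φ(0),φ(1)) = (2,6) ∈ E(G2) ✓
  (0,4) → (φ(0),φ(4)) = (5,6) ∈ E(G2) ✓
  (0,5) → (φ(0),φ(5)) = (1,6) ∈ E(G2) ✓
  (1,4) → (φ(1),φ(4)) = (2,5) ∈ E(G2) ✓
  (4,6) → (φ(4),φ(6)) = (4,5) ∈ E(G2) ✓
  (5,6) → (φ(5),φ(6)) = (1,4) ∈ E(G2) ✓
All 6 edges of G1 map to edges of G2, and |E(G1)| = |E(G2)| = 6, so φ is a bijection on edges as well as vertices. Hence G1 ≅ G2.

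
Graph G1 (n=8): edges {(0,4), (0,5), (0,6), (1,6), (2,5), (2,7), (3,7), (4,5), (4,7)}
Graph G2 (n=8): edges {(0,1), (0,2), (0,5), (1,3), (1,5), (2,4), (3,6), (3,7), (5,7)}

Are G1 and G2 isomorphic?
Yes, isomorphic

The graphs are isomorphic.
One valid mapping φ: V(G1) → V(G2): 0→0, 1→4, 2→7, 3→6, 4→1, 5→5, 6→2, 7→3

Verify φ preserves adjacency — for each edge of G1, its image is an edge of G2:
  (0,4) → (φ(0),φ(4)) = (0,1) ∈ E(G2) ✓
  (0,5) → (φ(0),φ(5)) = (0,5) ∈ E(G2) ✓
  (0,6) → (φ(0),φ(6)) = (0,2) ∈ E(G2) ✓
  (1,6) → (φ(1),φ(6)) = (2,4) ∈ E(G2) ✓
  (2,5) → (φ(2),φ(5)) = (5,7) ∈ E(G2) ✓
  (2,7) → (φ(2),φ(7)) = (3,7) ∈ E(G2) ✓
  (3,7) → (φ(3),φ(7)) = (3,6) ∈ E(G2) ✓
  (4,5) → (φ(4),φ(5)) = (1,5) ∈ E(G2) ✓
  (4,7) → (φ(4),φ(7)) = (1,3) ∈ E(G2) ✓
All 9 edges of G1 map to edges of G2, and |E(G1)| = |E(G2)| = 9, so φ is a bijection on edges as well as vertices. Hence G1 ≅ G2.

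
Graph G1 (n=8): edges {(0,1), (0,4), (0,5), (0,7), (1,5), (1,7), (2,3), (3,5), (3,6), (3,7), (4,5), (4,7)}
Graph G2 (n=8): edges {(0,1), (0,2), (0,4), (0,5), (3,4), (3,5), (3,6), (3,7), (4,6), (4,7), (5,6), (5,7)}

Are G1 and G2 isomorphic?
Yes, isomorphic

The graphs are isomorphic.
One valid mapping φ: V(G1) → V(G2): 0→3, 1→6, 2→2, 3→0, 4→7, 5→5, 6→1, 7→4

Verify φ preserves adjacency — for each edge of G1, its image is an edge of G2:
  (0,1) → (φ(0),φ(1)) = (3,6) ∈ E(G2) ✓
  (0,4) → (φ(0),φ(4)) = (3,7) ∈ E(G2) ✓
  (0,5) → (φ(0),φ(5)) = (3,5) ∈ E(G2) ✓
  (0,7) → (φ(0),φ(7)) = (3,4) ∈ E(G2) ✓
  (1,5) → (φ(1),φ(5)) = (5,6) ∈ E(G2) ✓
  (1,7) → (φ(1),φ(7)) = (4,6) ∈ E(G2) ✓
  (2,3) → (φ(2),φ(3)) = (0,2) ∈ E(G2) ✓
  (3,5) → (φ(3),φ(5)) = (0,5) ∈ E(G2) ✓
  (3,6) → (φ(3),φ(6)) = (0,1) ∈ E(G2) ✓
  (3,7) → (φ(3),φ(7)) = (0,4) ∈ E(G2) ✓
  (4,5) → (φ(4),φ(5)) = (5,7) ∈ E(G2) ✓
  (4,7) → (φ(4),φ(7)) = (4,7) ∈ E(G2) ✓
All 12 edges of G1 map to edges of G2, and |E(G1)| = |E(G2)| = 12, so φ is a bijection on edges as well as vertices. Hence G1 ≅ G2.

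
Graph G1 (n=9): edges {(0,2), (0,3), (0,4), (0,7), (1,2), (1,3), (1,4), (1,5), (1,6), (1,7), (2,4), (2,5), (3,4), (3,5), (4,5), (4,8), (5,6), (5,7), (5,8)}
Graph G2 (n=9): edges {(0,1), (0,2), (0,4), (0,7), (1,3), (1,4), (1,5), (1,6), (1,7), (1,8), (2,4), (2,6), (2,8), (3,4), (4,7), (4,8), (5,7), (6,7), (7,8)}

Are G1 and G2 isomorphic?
Yes, isomorphic

The graphs are isomorphic.
One valid mapping φ: V(G1) → V(G2): 0→2, 1→7, 2→8, 3→0, 4→4, 5→1, 6→5, 7→6, 8→3

Verify φ preserves adjacency — for each edge of G1, its image is an edge of G2:
  (0,2) → (φ(0),φ(2)) = (2,8) ∈ E(G2) ✓
  (0,3) → (φ(0),φ(3)) = (0,2) ∈ E(G2) ✓
  (0,4) → (φ(0),φ(4)) = (2,4) ∈ E(G2) ✓
  (0,7) → (φ(0),φ(7)) = (2,6) ∈ E(G2) ✓
  (1,2) → (φ(1),φ(2)) = (7,8) ∈ E(G2) ✓
  (1,3) → (φ(1),φ(3)) = (0,7) ∈ E(G2) ✓
  (1,4) → (φ(1),φ(4)) = (4,7) ∈ E(G2) ✓
  (1,5) → (φ(1),φ(5)) = (1,7) ∈ E(G2) ✓
  (1,6) → (φ(1),φ(6)) = (5,7) ∈ E(G2) ✓
  (1,7) → (φ(1),φ(7)) = (6,7) ∈ E(G2) ✓
  (2,4) → (φ(2),φ(4)) = (4,8) ∈ E(G2) ✓
  (2,5) → (φ(2),φ(5)) = (1,8) ∈ E(G2) ✓
  (3,4) → (φ(3),φ(4)) = (0,4) ∈ E(G2) ✓
  (3,5) → (φ(3),φ(5)) = (0,1) ∈ E(G2) ✓
  (4,5) → (φ(4),φ(5)) = (1,4) ∈ E(G2) ✓
  (4,8) → (φ(4),φ(8)) = (3,4) ∈ E(G2) ✓
  (5,6) → (φ(5),φ(6)) = (1,5) ∈ E(G2) ✓
  (5,7) → (φ(5),φ(7)) = (1,6) ∈ E(G2) ✓
  (5,8) → (φ(5),φ(8)) = (1,3) ∈ E(G2) ✓
All 19 edges of G1 map to edges of G2, and |E(G1)| = |E(G2)| = 19, so φ is a bijection on edges as well as vertices. Hence G1 ≅ G2.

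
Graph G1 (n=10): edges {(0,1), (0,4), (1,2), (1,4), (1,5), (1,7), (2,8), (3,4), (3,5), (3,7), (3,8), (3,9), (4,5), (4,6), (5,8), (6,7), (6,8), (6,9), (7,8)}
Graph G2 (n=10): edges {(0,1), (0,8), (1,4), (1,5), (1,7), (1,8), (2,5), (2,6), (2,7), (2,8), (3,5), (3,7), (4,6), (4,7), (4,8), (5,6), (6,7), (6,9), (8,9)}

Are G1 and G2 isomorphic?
Yes, isomorphic

The graphs are isomorphic.
One valid mapping φ: V(G1) → V(G2): 0→0, 1→8, 2→9, 3→7, 4→1, 5→4, 6→5, 7→2, 8→6, 9→3

Verify φ preserves adjacency — for each edge of G1, its image is an edge of G2:
  (0,1) → (φ(0),φ(1)) = (0,8) ∈ E(G2) ✓
  (0,4) → (φ(0),φ(4)) = (0,1) ∈ E(G2) ✓
  (1,2) → (φ(1),φ(2)) = (8,9) ∈ E(G2) ✓
  (1,4) → (φ(1),φ(4)) = (1,8) ∈ E(G2) ✓
  (1,5) → (φ(1),φ(5)) = (4,8) ∈ E(G2) ✓
  (1,7) → (φ(1),φ(7)) = (2,8) ∈ E(G2) ✓
  (2,8) → (φ(2),φ(8)) = (6,9) ∈ E(G2) ✓
  (3,4) → (φ(3),φ(4)) = (1,7) ∈ E(G2) ✓
  (3,5) → (φ(3),φ(5)) = (4,7) ∈ E(G2) ✓
  (3,7) → (φ(3),φ(7)) = (2,7) ∈ E(G2) ✓
  (3,8) → (φ(3),φ(8)) = (6,7) ∈ E(G2) ✓
  (3,9) → (φ(3),φ(9)) = (3,7) ∈ E(G2) ✓
  (4,5) → (φ(4),φ(5)) = (1,4) ∈ E(G2) ✓
  (4,6) → (φ(4),φ(6)) = (1,5) ∈ E(G2) ✓
  (5,8) → (φ(5),φ(8)) = (4,6) ∈ E(G2) ✓
  (6,7) → (φ(6),φ(7)) = (2,5) ∈ E(G2) ✓
  (6,8) → (φ(6),φ(8)) = (5,6) ∈ E(G2) ✓
  (6,9) → (φ(6),φ(9)) = (3,5) ∈ E(G2) ✓
  (7,8) → (φ(7),φ(8)) = (2,6) ∈ E(G2) ✓
All 19 edges of G1 map to edges of G2, and |E(G1)| = |E(G2)| = 19, so φ is a bijection on edges as well as vertices. Hence G1 ≅ G2.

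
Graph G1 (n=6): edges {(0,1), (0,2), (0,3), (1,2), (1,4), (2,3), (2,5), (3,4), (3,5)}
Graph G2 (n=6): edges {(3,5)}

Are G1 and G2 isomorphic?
No, not isomorphic

The graphs are NOT isomorphic.

Connected components of G1: 1 component(s) with vertex sets [[0, 1, 2, 3, 4, 5]], sizes [6].
Connected components of G2: 5 component(s) with vertex sets [[0], [1], [2], [4], [3, 5]], sizes [1, 1, 1, 1, 2].
The number of connected components (and the multiset of component sizes) is an isomorphism invariant — an isomorphism maps each component of G1 bijectively onto a component of G2. Since G1 has 1 component(s) and G2 has 5, they cannot be isomorphic.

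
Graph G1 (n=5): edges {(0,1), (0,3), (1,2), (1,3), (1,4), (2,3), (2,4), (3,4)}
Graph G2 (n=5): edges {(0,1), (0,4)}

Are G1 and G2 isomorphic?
No, not isomorphic

The graphs are NOT isomorphic.

Degrees in G1: deg(0)=2, deg(1)=4, deg(2)=3, deg(3)=4, deg(4)=3.
Sorted degree sequence of G1: [4, 4, 3, 3, 2].
Degrees in G2: deg(0)=2, deg(1)=1, deg(2)=0, deg(3)=0, deg(4)=1.
Sorted degree sequence of G2: [2, 1, 1, 0, 0].
The (sorted) degree sequence is an isomorphism invariant, so since G1 and G2 have different degree sequences they cannot be isomorphic.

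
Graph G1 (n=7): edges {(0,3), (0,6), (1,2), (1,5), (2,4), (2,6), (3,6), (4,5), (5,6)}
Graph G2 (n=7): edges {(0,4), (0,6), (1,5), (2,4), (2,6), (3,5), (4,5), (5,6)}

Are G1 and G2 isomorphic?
No, not isomorphic

The graphs are NOT isomorphic.

Degrees in G1: deg(0)=2, deg(1)=2, deg(2)=3, deg(3)=2, deg(4)=2, deg(5)=3, deg(6)=4.
Sorted degree sequence of G1: [4, 3, 3, 2, 2, 2, 2].
Degrees in G2: deg(0)=2, deg(1)=1, deg(2)=2, deg(3)=1, deg(4)=3, deg(5)=4, deg(6)=3.
Sorted degree sequence of G2: [4, 3, 3, 2, 2, 1, 1].
The (sorted) degree sequence is an isomorphism invariant, so since G1 and G2 have different degree sequences they cannot be isomorphic.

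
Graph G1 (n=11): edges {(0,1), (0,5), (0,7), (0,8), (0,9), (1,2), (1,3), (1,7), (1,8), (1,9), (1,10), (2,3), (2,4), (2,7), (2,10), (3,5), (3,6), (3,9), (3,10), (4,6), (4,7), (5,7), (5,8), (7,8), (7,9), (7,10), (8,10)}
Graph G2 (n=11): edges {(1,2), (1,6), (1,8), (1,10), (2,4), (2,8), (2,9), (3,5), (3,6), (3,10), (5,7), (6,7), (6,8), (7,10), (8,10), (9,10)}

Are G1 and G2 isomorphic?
No, not isomorphic

The graphs are NOT isomorphic.

Connected components of G1: 1 component(s) with vertex sets [[0, 1, 2, 3, 4, 5, 6, 7, 8, 9, 10]], sizes [11].
Connected components of G2: 2 component(s) with vertex sets [[0], [1, 2, 3, 4, 5, 6, 7, 8, 9, 10]], sizes [1, 10].
The number of connected components (and the multiset of component sizes) is an isomorphism invariant — an isomorphism maps each component of G1 bijectively onto a component of G2. Since G1 has 1 component(s) and G2 has 2, they cannot be isomorphic.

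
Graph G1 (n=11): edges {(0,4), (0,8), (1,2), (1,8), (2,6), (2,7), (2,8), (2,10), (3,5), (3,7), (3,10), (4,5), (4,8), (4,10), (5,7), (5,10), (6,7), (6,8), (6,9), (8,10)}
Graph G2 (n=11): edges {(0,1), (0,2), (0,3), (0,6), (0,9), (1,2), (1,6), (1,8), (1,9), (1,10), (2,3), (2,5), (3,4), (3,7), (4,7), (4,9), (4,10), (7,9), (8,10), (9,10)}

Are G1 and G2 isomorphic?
Yes, isomorphic

The graphs are isomorphic.
One valid mapping φ: V(G1) → V(G2): 0→8, 1→6, 2→0, 3→7, 4→10, 5→4, 6→2, 7→3, 8→1, 9→5, 10→9

Verify φ preserves adjacency — for each edge of G1, its image is an edge of G2:
  (0,4) → (φ(0),φ(4)) = (8,10) ∈ E(G2) ✓
  (0,8) → (φ(0),φ(8)) = (1,8) ∈ E(G2) ✓
  (1,2) → (φ(1),φ(2)) = (0,6) ∈ E(G2) ✓
  (1,8) → (φ(1),φ(8)) = (1,6) ∈ E(G2) ✓
  (2,6) → (φ(2),φ(6)) = (0,2) ∈ E(G2) ✓
  (2,7) → (φ(2),φ(7)) = (0,3) ∈ E(G2) ✓
  (2,8) → (φ(2),φ(8)) = (0,1) ∈ E(G2) ✓
  (2,10) → (φ(2),φ(10)) = (0,9) ∈ E(G2) ✓
  (3,5) → (φ(3),φ(5)) = (4,7) ∈ E(G2) ✓
  (3,7) → (φ(3),φ(7)) = (3,7) ∈ E(G2) ✓
  (3,10) → (φ(3),φ(10)) = (7,9) ∈ E(G2) ✓
  (4,5) → (φ(4),φ(5)) = (4,10) ∈ E(G2) ✓
  (4,8) → (φ(4),φ(8)) = (1,10) ∈ E(G2) ✓
  (4,10) → (φ(4),φ(10)) = (9,10) ∈ E(G2) ✓
  (5,7) → (φ(5),φ(7)) = (3,4) ∈ E(G2) ✓
  (5,10) → (φ(5),φ(10)) = (4,9) ∈ E(G2) ✓
  (6,7) → (φ(6),φ(7)) = (2,3) ∈ E(G2) ✓
  (6,8) → (φ(6),φ(8)) = (1,2) ∈ E(G2) ✓
  (6,9) → (φ(6),φ(9)) = (2,5) ∈ E(G2) ✓
  (8,10) → (φ(8),φ(10)) = (1,9) ∈ E(G2) ✓
All 20 edges of G1 map to edges of G2, and |E(G1)| = |E(G2)| = 20, so φ is a bijection on edges as well as vertices. Hence G1 ≅ G2.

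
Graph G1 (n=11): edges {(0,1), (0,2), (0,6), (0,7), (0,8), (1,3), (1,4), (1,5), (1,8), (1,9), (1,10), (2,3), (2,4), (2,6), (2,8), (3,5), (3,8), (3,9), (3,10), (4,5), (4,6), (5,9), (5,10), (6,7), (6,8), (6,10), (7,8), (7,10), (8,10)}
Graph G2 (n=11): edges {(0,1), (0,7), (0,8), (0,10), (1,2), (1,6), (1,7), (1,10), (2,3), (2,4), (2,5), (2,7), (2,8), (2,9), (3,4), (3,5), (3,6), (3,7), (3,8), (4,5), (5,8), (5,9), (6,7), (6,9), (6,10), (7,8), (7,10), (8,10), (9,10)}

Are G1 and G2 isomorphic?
Yes, isomorphic

The graphs are isomorphic.
One valid mapping φ: V(G1) → V(G2): 0→1, 1→2, 2→6, 3→3, 4→9, 5→5, 6→10, 7→0, 8→7, 9→4, 10→8

Verify φ preserves adjacency — for each edge of G1, its image is an edge of G2:
  (0,1) → (φ(0),φ(1)) = (1,2) ∈ E(G2) ✓
  (0,2) → (φ(0),φ(2)) = (1,6) ∈ E(G2) ✓
  (0,6) → (φ(0),φ(6)) = (1,10) ∈ E(G2) ✓
  (0,7) → (φ(0),φ(7)) = (0,1) ∈ E(G2) ✓
  (0,8) → (φ(0),φ(8)) = (1,7) ∈ E(G2) ✓
  (1,3) → (φ(1),φ(3)) = (2,3) ∈ E(G2) ✓
  (1,4) → (φ(1),φ(4)) = (2,9) ∈ E(G2) ✓
  (1,5) → (φ(1),φ(5)) = (2,5) ∈ E(G2) ✓
  (1,8) → (φ(1),φ(8)) = (2,7) ∈ E(G2) ✓
  (1,9) → (φ(1),φ(9)) = (2,4) ∈ E(G2) ✓
  (1,10) → (φ(1),φ(10)) = (2,8) ∈ E(G2) ✓
  (2,3) → (φ(2),φ(3)) = (3,6) ∈ E(G2) ✓
  (2,4) → (φ(2),φ(4)) = (6,9) ∈ E(G2) ✓
  (2,6) → (φ(2),φ(6)) = (6,10) ∈ E(G2) ✓
  (2,8) → (φ(2),φ(8)) = (6,7) ∈ E(G2) ✓
  (3,5) → (φ(3),φ(5)) = (3,5) ∈ E(G2) ✓
  (3,8) → (φ(3),φ(8)) = (3,7) ∈ E(G2) ✓
  (3,9) → (φ(3),φ(9)) = (3,4) ∈ E(G2) ✓
  (3,10) → (φ(3),φ(10)) = (3,8) ∈ E(G2) ✓
  (4,5) → (φ(4),φ(5)) = (5,9) ∈ E(G2) ✓
  (4,6) → (φ(4),φ(6)) = (9,10) ∈ E(G2) ✓
  (5,9) → (φ(5),φ(9)) = (4,5) ∈ E(G2) ✓
  (5,10) → (φ(5),φ(10)) = (5,8) ∈ E(G2) ✓
  (6,7) → (φ(6),φ(7)) = (0,10) ∈ E(G2) ✓
  (6,8) → (φ(6),φ(8)) = (7,10) ∈ E(G2) ✓
  (6,10) → (φ(6),φ(10)) = (8,10) ∈ E(G2) ✓
  (7,8) → (φ(7),φ(8)) = (0,7) ∈ E(G2) ✓
  (7,10) → (φ(7),φ(10)) = (0,8) ∈ E(G2) ✓
  (8,10) → (φ(8),φ(10)) = (7,8) ∈ E(G2) ✓
All 29 edges of G1 map to edges of G2, and |E(G1)| = |E(G2)| = 29, so φ is a bijection on edges as well as vertices. Hence G1 ≅ G2.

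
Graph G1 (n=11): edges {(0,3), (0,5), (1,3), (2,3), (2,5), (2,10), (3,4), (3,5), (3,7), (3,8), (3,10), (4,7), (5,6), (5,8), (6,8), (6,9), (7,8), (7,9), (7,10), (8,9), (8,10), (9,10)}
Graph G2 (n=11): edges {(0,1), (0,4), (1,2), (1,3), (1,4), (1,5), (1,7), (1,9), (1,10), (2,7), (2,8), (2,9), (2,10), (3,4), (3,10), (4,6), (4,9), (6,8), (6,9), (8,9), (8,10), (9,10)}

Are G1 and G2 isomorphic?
Yes, isomorphic

The graphs are isomorphic.
One valid mapping φ: V(G1) → V(G2): 0→0, 1→5, 2→3, 3→1, 4→7, 5→4, 6→6, 7→2, 8→9, 9→8, 10→10

Verify φ preserves adjacency — for each edge of G1, its image is an edge of G2:
  (0,3) → (φ(0),φ(3)) = (0,1) ∈ E(G2) ✓
  (0,5) → (φ(0),φ(5)) = (0,4) ∈ E(G2) ✓
  (1,3) → (φ(1),φ(3)) = (1,5) ∈ E(G2) ✓
  (2,3) → (φ(2),φ(3)) = (1,3) ∈ E(G2) ✓
  (2,5) → (φ(2),φ(5)) = (3,4) ∈ E(G2) ✓
  (2,10) → (φ(2),φ(10)) = (3,10) ∈ E(G2) ✓
  (3,4) → (φ(3),φ(4)) = (1,7) ∈ E(G2) ✓
  (3,5) → (φ(3),φ(5)) = (1,4) ∈ E(G2) ✓
  (3,7) → (φ(3),φ(7)) = (1,2) ∈ E(G2) ✓
  (3,8) → (φ(3),φ(8)) = (1,9) ∈ E(G2) ✓
  (3,10) → (φ(3),φ(10)) = (1,10) ∈ E(G2) ✓
  (4,7) → (φ(4),φ(7)) = (2,7) ∈ E(G2) ✓
  (5,6) → (φ(5),φ(6)) = (4,6) ∈ E(G2) ✓
  (5,8) → (φ(5),φ(8)) = (4,9) ∈ E(G2) ✓
  (6,8) → (φ(6),φ(8)) = (6,9) ∈ E(G2) ✓
  (6,9) → (φ(6),φ(9)) = (6,8) ∈ E(G2) ✓
  (7,8) → (φ(7),φ(8)) = (2,9) ∈ E(G2) ✓
  (7,9) → (φ(7),φ(9)) = (2,8) ∈ E(G2) ✓
  (7,10) → (φ(7),φ(10)) = (2,10) ∈ E(G2) ✓
  (8,9) → (φ(8),φ(9)) = (8,9) ∈ E(G2) ✓
  (8,10) → (φ(8),φ(10)) = (9,10) ∈ E(G2) ✓
  (9,10) → (φ(9),φ(10)) = (8,10) ∈ E(G2) ✓
All 22 edges of G1 map to edges of G2, and |E(G1)| = |E(G2)| = 22, so φ is a bijection on edges as well as vertices. Hence G1 ≅ G2.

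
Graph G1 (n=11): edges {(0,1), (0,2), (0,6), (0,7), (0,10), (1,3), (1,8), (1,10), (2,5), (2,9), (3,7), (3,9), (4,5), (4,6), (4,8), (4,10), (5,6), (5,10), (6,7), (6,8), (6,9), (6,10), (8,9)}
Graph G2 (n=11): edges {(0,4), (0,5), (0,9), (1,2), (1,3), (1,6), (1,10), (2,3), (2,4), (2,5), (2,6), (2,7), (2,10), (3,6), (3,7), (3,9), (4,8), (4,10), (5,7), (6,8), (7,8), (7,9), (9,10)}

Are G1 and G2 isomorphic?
Yes, isomorphic

The graphs are isomorphic.
One valid mapping φ: V(G1) → V(G2): 0→7, 1→9, 2→8, 3→0, 4→1, 5→6, 6→2, 7→5, 8→10, 9→4, 10→3

Verify φ preserves adjacency — for each edge of G1, its image is an edge of G2:
  (0,1) → (φ(0),φ(1)) = (7,9) ∈ E(G2) ✓
  (0,2) → (φ(0),φ(2)) = (7,8) ∈ E(G2) ✓
  (0,6) → (φ(0),φ(6)) = (2,7) ∈ E(G2) ✓
  (0,7) → (φ(0),φ(7)) = (5,7) ∈ E(G2) ✓
  (0,10) → (φ(0),φ(10)) = (3,7) ∈ E(G2) ✓
  (1,3) → (φ(1),φ(3)) = (0,9) ∈ E(G2) ✓
  (1,8) → (φ(1),φ(8)) = (9,10) ∈ E(G2) ✓
  (1,10) → (φ(1),φ(10)) = (3,9) ∈ E(G2) ✓
  (2,5) → (φ(2),φ(5)) = (6,8) ∈ E(G2) ✓
  (2,9) → (φ(2),φ(9)) = (4,8) ∈ E(G2) ✓
  (3,7) → (φ(3),φ(7)) = (0,5) ∈ E(G2) ✓
  (3,9) → (φ(3),φ(9)) = (0,4) ∈ E(G2) ✓
  (4,5) → (φ(4),φ(5)) = (1,6) ∈ E(G2) ✓
  (4,6) → (φ(4),φ(6)) = (1,2) ∈ E(G2) ✓
  (4,8) → (φ(4),φ(8)) = (1,10) ∈ E(G2) ✓
  (4,10) → (φ(4),φ(10)) = (1,3) ∈ E(G2) ✓
  (5,6) → (φ(5),φ(6)) = (2,6) ∈ E(G2) ✓
  (5,10) → (φ(5),φ(10)) = (3,6) ∈ E(G2) ✓
  (6,7) → (φ(6),φ(7)) = (2,5) ∈ E(G2) ✓
  (6,8) → (φ(6),φ(8)) = (2,10) ∈ E(G2) ✓
  (6,9) → (φ(6),φ(9)) = (2,4) ∈ E(G2) ✓
  (6,10) → (φ(6),φ(10)) = (2,3) ∈ E(G2) ✓
  (8,9) → (φ(8),φ(9)) = (4,10) ∈ E(G2) ✓
All 23 edges of G1 map to edges of G2, and |E(G1)| = |E(G2)| = 23, so φ is a bijection on edges as well as vertices. Hence G1 ≅ G2.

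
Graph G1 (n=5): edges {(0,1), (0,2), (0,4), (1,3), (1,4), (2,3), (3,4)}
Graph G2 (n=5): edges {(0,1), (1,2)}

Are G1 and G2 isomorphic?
No, not isomorphic

The graphs are NOT isomorphic.

Connected components of G1: 1 component(s) with vertex sets [[0, 1, 2, 3, 4]], sizes [5].
Connected components of G2: 3 component(s) with vertex sets [[3], [4], [0, 1, 2]], sizes [1, 1, 3].
The number of connected components (and the multiset of component sizes) is an isomorphism invariant — an isomorphism maps each component of G1 bijectively onto a component of G2. Since G1 has 1 component(s) and G2 has 3, they cannot be isomorphic.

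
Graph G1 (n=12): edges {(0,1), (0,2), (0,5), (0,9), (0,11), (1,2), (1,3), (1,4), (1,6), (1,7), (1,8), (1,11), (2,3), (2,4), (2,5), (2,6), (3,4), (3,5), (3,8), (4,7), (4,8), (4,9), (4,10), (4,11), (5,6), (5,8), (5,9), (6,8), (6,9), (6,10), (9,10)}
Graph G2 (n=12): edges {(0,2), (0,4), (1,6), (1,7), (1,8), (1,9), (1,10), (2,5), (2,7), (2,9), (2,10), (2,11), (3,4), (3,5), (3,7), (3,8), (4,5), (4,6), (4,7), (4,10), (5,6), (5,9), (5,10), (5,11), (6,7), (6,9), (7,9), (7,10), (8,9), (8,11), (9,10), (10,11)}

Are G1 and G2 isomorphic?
No, not isomorphic

The graphs are NOT isomorphic.

Degrees in G1: deg(0)=5, deg(1)=8, deg(2)=6, deg(3)=5, deg(4)=8, deg(5)=6, deg(6)=6, deg(7)=2, deg(8)=5, deg(9)=5, deg(10)=3, deg(11)=3.
Sorted degree sequence of G1: [8, 8, 6, 6, 6, 5, 5, 5, 5, 3, 3, 2].
Degrees in G2: deg(0)=2, deg(1)=5, deg(2)=6, deg(3)=4, deg(4)=6, deg(5)=7, deg(6)=5, deg(7)=7, deg(8)=4, deg(9)=7, deg(10)=7, deg(11)=4.
Sorted degree sequence of G2: [7, 7, 7, 7, 6, 6, 5, 5, 4, 4, 4, 2].
The (sorted) degree sequence is an isomorphism invariant, so since G1 and G2 have different degree sequences they cannot be isomorphic.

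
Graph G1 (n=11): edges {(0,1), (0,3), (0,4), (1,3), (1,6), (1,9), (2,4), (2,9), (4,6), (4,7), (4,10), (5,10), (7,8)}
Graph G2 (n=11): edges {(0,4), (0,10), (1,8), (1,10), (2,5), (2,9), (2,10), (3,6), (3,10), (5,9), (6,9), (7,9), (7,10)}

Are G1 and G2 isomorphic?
Yes, isomorphic

The graphs are isomorphic.
One valid mapping φ: V(G1) → V(G2): 0→2, 1→9, 2→3, 3→5, 4→10, 5→4, 6→7, 7→1, 8→8, 9→6, 10→0

Verify φ preserves adjacency — for each edge of G1, its image is an edge of G2:
  (0,1) → (φ(0),φ(1)) = (2,9) ∈ E(G2) ✓
  (0,3) → (φ(0),φ(3)) = (2,5) ∈ E(G2) ✓
  (0,4) → (φ(0),φ(4)) = (2,10) ∈ E(G2) ✓
  (1,3) → (φ(1),φ(3)) = (5,9) ∈ E(G2) ✓
  (1,6) → (φ(1),φ(6)) = (7,9) ∈ E(G2) ✓
  (1,9) → (φ(1),φ(9)) = (6,9) ∈ E(G2) ✓
  (2,4) → (φ(2),φ(4)) = (3,10) ∈ E(G2) ✓
  (2,9) → (φ(2),φ(9)) = (3,6) ∈ E(G2) ✓
  (4,6) → (φ(4),φ(6)) = (7,10) ∈ E(G2) ✓
  (4,7) → (φ(4),φ(7)) = (1,10) ∈ E(G2) ✓
  (4,10) → (φ(4),φ(10)) = (0,10) ∈ E(G2) ✓
  (5,10) → (φ(5),φ(10)) = (0,4) ∈ E(G2) ✓
  (7,8) → (φ(7),φ(8)) = (1,8) ∈ E(G2) ✓
All 13 edges of G1 map to edges of G2, and |E(G1)| = |E(G2)| = 13, so φ is a bijection on edges as well as vertices. Hence G1 ≅ G2.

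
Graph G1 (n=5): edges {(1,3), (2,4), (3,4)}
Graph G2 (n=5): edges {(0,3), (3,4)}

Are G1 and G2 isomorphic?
No, not isomorphic

The graphs are NOT isomorphic.

Degrees in G1: deg(0)=0, deg(1)=1, deg(2)=1, deg(3)=2, deg(4)=2.
Sorted degree sequence of G1: [2, 2, 1, 1, 0].
Degrees in G2: deg(0)=1, deg(1)=0, deg(2)=0, deg(3)=2, deg(4)=1.
Sorted degree sequence of G2: [2, 1, 1, 0, 0].
The (sorted) degree sequence is an isomorphism invariant, so since G1 and G2 have different degree sequences they cannot be isomorphic.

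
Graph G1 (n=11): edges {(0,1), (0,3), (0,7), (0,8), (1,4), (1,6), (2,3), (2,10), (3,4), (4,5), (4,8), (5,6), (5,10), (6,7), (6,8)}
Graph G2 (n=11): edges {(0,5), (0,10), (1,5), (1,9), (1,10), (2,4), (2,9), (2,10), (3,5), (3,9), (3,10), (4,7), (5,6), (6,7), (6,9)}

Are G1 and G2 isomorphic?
Yes, isomorphic

The graphs are isomorphic.
One valid mapping φ: V(G1) → V(G2): 0→10, 1→1, 2→4, 3→2, 4→9, 5→6, 6→5, 7→0, 8→3, 9→8, 10→7

Verify φ preserves adjacency — for each edge of G1, its image is an edge of G2:
  (0,1) → (φ(0),φ(1)) = (1,10) ∈ E(G2) ✓
  (0,3) → (φ(0),φ(3)) = (2,10) ∈ E(G2) ✓
  (0,7) → (φ(0),φ(7)) = (0,10) ∈ E(G2) ✓
  (0,8) → (φ(0),φ(8)) = (3,10) ∈ E(G2) ✓
  (1,4) → (φ(1),φ(4)) = (1,9) ∈ E(G2) ✓
  (1,6) → (φ(1),φ(6)) = (1,5) ∈ E(G2) ✓
  (2,3) → (φ(2),φ(3)) = (2,4) ∈ E(G2) ✓
  (2,10) → (φ(2),φ(10)) = (4,7) ∈ E(G2) ✓
  (3,4) → (φ(3),φ(4)) = (2,9) ∈ E(G2) ✓
  (4,5) → (φ(4),φ(5)) = (6,9) ∈ E(G2) ✓
  (4,8) → (φ(4),φ(8)) = (3,9) ∈ E(G2) ✓
  (5,6) → (φ(5),φ(6)) = (5,6) ∈ E(G2) ✓
  (5,10) → (φ(5),φ(10)) = (6,7) ∈ E(G2) ✓
  (6,7) → (φ(6),φ(7)) = (0,5) ∈ E(G2) ✓
  (6,8) → (φ(6),φ(8)) = (3,5) ∈ E(G2) ✓
All 15 edges of G1 map to edges of G2, and |E(G1)| = |E(G2)| = 15, so φ is a bijection on edges as well as vertices. Hence G1 ≅ G2.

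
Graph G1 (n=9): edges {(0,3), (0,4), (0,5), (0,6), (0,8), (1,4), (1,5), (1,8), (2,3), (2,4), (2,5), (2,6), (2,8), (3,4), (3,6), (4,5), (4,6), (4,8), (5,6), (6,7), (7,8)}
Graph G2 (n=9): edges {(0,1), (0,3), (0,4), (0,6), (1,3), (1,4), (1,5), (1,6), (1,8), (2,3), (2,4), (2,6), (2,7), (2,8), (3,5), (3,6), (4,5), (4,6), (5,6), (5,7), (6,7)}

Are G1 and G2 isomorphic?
Yes, isomorphic

The graphs are isomorphic.
One valid mapping φ: V(G1) → V(G2): 0→4, 1→7, 2→3, 3→0, 4→6, 5→5, 6→1, 7→8, 8→2

Verify φ preserves adjacency — for each edge of G1, its image is an edge of G2:
  (0,3) → (φ(0),φ(3)) = (0,4) ∈ E(G2) ✓
  (0,4) → (φ(0),φ(4)) = (4,6) ∈ E(G2) ✓
  (0,5) → (φ(0),φ(5)) = (4,5) ∈ E(G2) ✓
  (0,6) → (φ(0),φ(6)) = (1,4) ∈ E(G2) ✓
  (0,8) → (φ(0),φ(8)) = (2,4) ∈ E(G2) ✓
  (1,4) → (φ(1),φ(4)) = (6,7) ∈ E(G2) ✓
  (1,5) → (φ(1),φ(5)) = (5,7) ∈ E(G2) ✓
  (1,8) → (φ(1),φ(8)) = (2,7) ∈ E(G2) ✓
  (2,3) → (φ(2),φ(3)) = (0,3) ∈ E(G2) ✓
  (2,4) → (φ(2),φ(4)) = (3,6) ∈ E(G2) ✓
  (2,5) → (φ(2),φ(5)) = (3,5) ∈ E(G2) ✓
  (2,6) → (φ(2),φ(6)) = (1,3) ∈ E(G2) ✓
  (2,8) → (φ(2),φ(8)) = (2,3) ∈ E(G2) ✓
  (3,4) → (φ(3),φ(4)) = (0,6) ∈ E(G2) ✓
  (3,6) → (φ(3),φ(6)) = (0,1) ∈ E(G2) ✓
  (4,5) → (φ(4),φ(5)) = (5,6) ∈ E(G2) ✓
  (4,6) → (φ(4),φ(6)) = (1,6) ∈ E(G2) ✓
  (4,8) → (φ(4),φ(8)) = (2,6) ∈ E(G2) ✓
  (5,6) → (φ(5),φ(6)) = (1,5) ∈ E(G2) ✓
  (6,7) → (φ(6),φ(7)) = (1,8) ∈ E(G2) ✓
  (7,8) → (φ(7),φ(8)) = (2,8) ∈ E(G2) ✓
All 21 edges of G1 map to edges of G2, and |E(G1)| = |E(G2)| = 21, so φ is a bijection on edges as well as vertices. Hence G1 ≅ G2.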